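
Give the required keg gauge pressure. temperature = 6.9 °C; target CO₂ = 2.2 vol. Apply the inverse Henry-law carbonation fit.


psi = vols/(0.01821 + 0.09011·e^(−0.04·T)) − 14.695
psi = 2.2/(0.01821 + 0.09011·e^(−0.04·6.9)) − 14.695

10.7131 psi


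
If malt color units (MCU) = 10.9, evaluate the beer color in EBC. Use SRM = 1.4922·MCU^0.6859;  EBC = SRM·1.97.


SRM = 1.4922·10.9^0.6859 = 7.6806
EBC = 7.6806·1.97

15.1309 EBC


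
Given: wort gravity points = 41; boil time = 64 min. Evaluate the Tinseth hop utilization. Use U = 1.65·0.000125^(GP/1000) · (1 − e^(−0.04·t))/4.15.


bigness = 1.65·0.000125^(41/1000) = 1.1415
boil_factor = (1 − e^(−0.04·64))/4.15 = 0.2223
U = 1.1415 · 0.2223

0.2538


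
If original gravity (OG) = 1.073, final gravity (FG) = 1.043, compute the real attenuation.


AA = (OG−FG)/(OG−1)·100;  RA = AA·0.8192
AA = (1.073 − 1.043)/(1.073 − 1)·100 = 41.0959
RA = 41.0959·0.8192

33.6658 %


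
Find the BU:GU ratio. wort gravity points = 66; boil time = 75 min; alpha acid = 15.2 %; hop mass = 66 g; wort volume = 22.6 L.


U = 1.65·0.000125^(GP/1000)·(1−e^(−0.04t))/4.15;  IBU = (α/100)·m·U·1000/V;  BU:GU = IBU/GP
U = 1.65·0.000125^(66/1000)·(1−e^(−0.04·75))/4.15 = 0.2088
IBU = (15.2/100)·66·0.2088·1000/22.6 = 92.6685
BU:GU = 92.6685/66

1.4041


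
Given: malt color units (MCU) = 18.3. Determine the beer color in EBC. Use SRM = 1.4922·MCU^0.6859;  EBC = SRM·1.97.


SRM = 1.4922·18.3^0.6859 = 10.9583
EBC = 10.9583·1.97

21.5878 EBC


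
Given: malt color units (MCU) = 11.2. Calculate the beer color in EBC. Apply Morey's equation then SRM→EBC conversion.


SRM = 1.4922·MCU^0.6859;  EBC = SRM·1.97
SRM = 1.4922·11.2^0.6859 = 7.8250
EBC = 7.8250·1.97

15.4153 EBC


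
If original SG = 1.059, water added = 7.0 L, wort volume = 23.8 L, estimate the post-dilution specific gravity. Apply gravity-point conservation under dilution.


SG_new = 1 + (SG_old − 1)·V_old/(V_old + V_water)
pts = (1.059 − 1)·1000·23.8/(23.8 + 7.0) = 45.5909
SG_new = 1 + 45.5909/1000

1.0456


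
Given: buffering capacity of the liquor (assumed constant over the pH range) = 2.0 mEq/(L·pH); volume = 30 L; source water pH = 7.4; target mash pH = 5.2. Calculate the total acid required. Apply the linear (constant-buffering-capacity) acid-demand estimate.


acid = buffering capacity · (pH_source − pH_target) · V
acid = 2.0 · (7.4 − 5.2) · 30

132.0000 mEq


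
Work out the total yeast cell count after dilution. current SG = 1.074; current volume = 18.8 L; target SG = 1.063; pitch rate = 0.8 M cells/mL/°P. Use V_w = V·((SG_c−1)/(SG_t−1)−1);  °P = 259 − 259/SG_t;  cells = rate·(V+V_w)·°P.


V_w = 18.8·((1.074−1)/(1.063−1)−1) = 3.2825
V_final = 18.8 + 3.2825 = 22.0825
°P = 259 − 259/1.063 = 15.3500
cells = 0.8·22.0825·15.3500

271.1728 billion cells


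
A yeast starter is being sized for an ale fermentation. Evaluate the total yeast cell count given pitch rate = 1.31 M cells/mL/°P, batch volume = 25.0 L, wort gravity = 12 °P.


cells (billions) = rate · V_L · °P
cells = 1.31 · 25.0 · 12

393.0000 billion cells


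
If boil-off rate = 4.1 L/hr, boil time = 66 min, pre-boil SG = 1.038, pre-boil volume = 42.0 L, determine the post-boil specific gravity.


V_post = V_pre − rate·(t/60);  SG_post = 1 + (SG_pre−1)·V_pre/V_post
V_post = 42.0 − 4.1·(66/60) = 37.4900
SG_post = 1 + (1.038 − 1)·42.0/37.4900

1.0426


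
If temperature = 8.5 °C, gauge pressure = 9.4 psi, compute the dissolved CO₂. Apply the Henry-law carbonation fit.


vols = (P + 14.695)·(0.01821 + 0.09011·e^(−0.04·T))
vols = (9.4 + 14.695)·(0.01821 + 0.09011·e^(−0.04·8.5))

1.9842 volumes


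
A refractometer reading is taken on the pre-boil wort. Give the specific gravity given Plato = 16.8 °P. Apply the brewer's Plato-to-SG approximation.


SG = 259/(259 − P)
SG = 259/(259 − 16.8)

1.0694


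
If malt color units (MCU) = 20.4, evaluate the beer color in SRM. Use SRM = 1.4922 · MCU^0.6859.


SRM = 1.4922 · 20.4^0.6859

11.8060 SRM


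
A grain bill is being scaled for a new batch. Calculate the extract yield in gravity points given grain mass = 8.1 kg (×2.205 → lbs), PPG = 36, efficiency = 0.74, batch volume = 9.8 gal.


points = lbs × PPG × eff / vol
lbs = 8.1 × 2.205 = 17.8605
points = 17.8605 × 36 × 0.74 / 9.8

48.5514 points


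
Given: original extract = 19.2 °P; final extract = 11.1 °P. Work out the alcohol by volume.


SG = 259/(259 − P);  ABV = (OG − FG)·131.25
OG = 259/(259 − 19.2) = 1.0801
FG = 259/(259 − 11.1) = 1.0448
ABV = (1.0801 − 1.0448)·131.25

4.6319 % ABV


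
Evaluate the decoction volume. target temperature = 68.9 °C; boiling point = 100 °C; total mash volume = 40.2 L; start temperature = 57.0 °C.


V_dec = V_total·(T_target − T_start)/(T_boil − T_start)
V_dec = 40.2·(68.9 − 57.0)/(100 − 57.0)

11.1251 L


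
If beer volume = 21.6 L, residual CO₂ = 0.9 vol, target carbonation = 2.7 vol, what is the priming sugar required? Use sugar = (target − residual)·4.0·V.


sugar = (2.7 − 0.9)·4.0·21.6

155.5200 g


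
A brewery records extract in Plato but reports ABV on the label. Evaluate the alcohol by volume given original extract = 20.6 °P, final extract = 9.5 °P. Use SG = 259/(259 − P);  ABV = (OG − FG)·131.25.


OG = 259/(259 − 20.6) = 1.0864
FG = 259/(259 − 9.5) = 1.0381
ABV = (1.0864 − 1.0381)·131.25

6.3437 % ABV


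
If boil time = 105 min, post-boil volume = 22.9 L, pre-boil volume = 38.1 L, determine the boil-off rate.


rate = (V_pre − V_post) / (t_min/60)
rate = (38.1 − 22.9) / (105/60)

8.6857 L/hr


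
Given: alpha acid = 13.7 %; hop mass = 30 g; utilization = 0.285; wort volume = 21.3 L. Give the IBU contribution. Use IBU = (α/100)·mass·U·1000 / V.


IBU = (13.7/100)·30·0.285·1000 / 21.3

54.9930 IBU


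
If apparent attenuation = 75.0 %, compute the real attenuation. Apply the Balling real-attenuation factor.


RA = AA · 0.8192
RA = 75.0 · 0.8192

61.4400 %


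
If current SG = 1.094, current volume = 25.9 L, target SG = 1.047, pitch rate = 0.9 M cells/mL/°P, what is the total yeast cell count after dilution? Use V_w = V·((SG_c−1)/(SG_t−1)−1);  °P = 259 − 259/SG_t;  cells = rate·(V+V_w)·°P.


V_w = 25.9·((1.094−1)/(1.047−1)−1) = 25.9000
V_final = 25.9 + 25.9000 = 51.8000
°P = 259 − 259/1.047 = 11.6266
cells = 0.9·51.8000·11.6266

542.0299 billion cells


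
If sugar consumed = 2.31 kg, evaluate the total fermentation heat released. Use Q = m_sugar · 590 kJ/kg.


Q = 2.31 · 590

1362.9000 kJ


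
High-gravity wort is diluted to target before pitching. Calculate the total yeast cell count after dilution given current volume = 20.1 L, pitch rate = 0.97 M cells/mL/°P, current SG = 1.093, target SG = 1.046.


V_w = V·((SG_c−1)/(SG_t−1)−1);  °P = 259 − 259/SG_t;  cells = rate·(V+V_w)·°P
V_w = 20.1·((1.093−1)/(1.046−1)−1) = 20.5370
V_final = 20.1 + 20.5370 = 40.6370
°P = 259 − 259/1.046 = 11.3901
cells = 0.97·40.6370·11.3901

448.9715 billion cells


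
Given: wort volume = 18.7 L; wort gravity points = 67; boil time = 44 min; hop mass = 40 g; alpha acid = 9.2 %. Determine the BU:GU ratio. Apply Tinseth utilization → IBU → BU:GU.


U = 1.65·0.000125^(GP/1000)·(1−e^(−0.04t))/4.15;  IBU = (α/100)·m·U·1000/V;  BU:GU = IBU/GP
U = 1.65·0.000125^(67/1000)·(1−e^(−0.04·44))/4.15 = 0.1803
IBU = (9.2/100)·40·0.1803·1000/18.7 = 35.4766
BU:GU = 35.4766/67

0.5295


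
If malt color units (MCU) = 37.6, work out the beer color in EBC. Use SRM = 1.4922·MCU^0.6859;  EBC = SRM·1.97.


SRM = 1.4922·37.6^0.6859 = 17.9576
EBC = 17.9576·1.97

35.3765 EBC


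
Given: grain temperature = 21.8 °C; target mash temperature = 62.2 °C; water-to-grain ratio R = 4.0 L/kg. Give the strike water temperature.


T_strike = (0.41/R)·(T_mash − T_grain) + T_mash
T_strike = (0.41/4.0)·(62.2 − 21.8) + 62.2

66.3410 °C


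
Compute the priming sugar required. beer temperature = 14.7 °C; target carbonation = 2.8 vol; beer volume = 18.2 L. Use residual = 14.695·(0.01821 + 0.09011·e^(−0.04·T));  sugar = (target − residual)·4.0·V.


residual = 14.695·(0.01821 + 0.09011·e^(−0.04·14.7)) = 1.0031
sugar = (2.8 − 1.0031)·4.0·18.2

130.8153 g


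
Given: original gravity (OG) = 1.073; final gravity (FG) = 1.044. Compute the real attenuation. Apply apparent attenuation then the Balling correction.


AA = (OG−FG)/(OG−1)·100;  RA = AA·0.8192
AA = (1.073 − 1.044)/(1.073 − 1)·100 = 39.7260
RA = 39.7260·0.8192

32.5436 %


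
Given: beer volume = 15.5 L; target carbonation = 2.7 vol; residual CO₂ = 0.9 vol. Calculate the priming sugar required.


sugar = (target − residual)·4.0·V
sugar = (2.7 − 0.9)·4.0·15.5

111.6000 g


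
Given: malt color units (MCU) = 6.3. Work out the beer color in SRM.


SRM = 1.4922 · MCU^0.6859
SRM = 1.4922 · 6.3^0.6859

5.2734 SRM


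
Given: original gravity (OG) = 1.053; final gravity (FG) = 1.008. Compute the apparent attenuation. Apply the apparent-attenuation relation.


AA = (OG − FG)/(OG − 1) · 100
AA = (1.053 − 1.008)/(1.053 − 1) · 100

84.9057 %


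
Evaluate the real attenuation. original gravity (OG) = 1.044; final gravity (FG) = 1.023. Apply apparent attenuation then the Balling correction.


AA = (OG−FG)/(OG−1)·100;  RA = AA·0.8192
AA = (1.044 − 1.023)/(1.044 − 1)·100 = 47.7273
RA = 47.7273·0.8192

39.0982 %


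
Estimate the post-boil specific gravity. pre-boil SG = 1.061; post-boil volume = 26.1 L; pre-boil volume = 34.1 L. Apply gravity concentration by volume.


SG_post = 1 + (SG_pre − 1)·V_pre/V_post
pts_pre = (1.061 − 1)·1000 = 61.0000
pts_post = 61.0000·34.1/26.1 = 79.6973
SG_post = 1 + 79.6973/1000

1.0797


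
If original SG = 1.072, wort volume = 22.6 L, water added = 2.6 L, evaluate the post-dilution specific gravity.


SG_new = 1 + (SG_old − 1)·V_old/(V_old + V_water)
pts = (1.072 − 1)·1000·22.6/(22.6 + 2.6) = 64.5714
SG_new = 1 + 64.5714/1000

1.0646


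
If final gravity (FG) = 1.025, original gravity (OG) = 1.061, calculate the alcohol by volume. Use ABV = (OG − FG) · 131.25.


ABV = (1.061 − 1.025) · 131.25

4.7250 % ABV


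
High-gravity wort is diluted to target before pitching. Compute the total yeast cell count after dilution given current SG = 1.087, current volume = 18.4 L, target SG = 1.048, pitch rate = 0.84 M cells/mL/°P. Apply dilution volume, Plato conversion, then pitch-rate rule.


V_w = V·((SG_c−1)/(SG_t−1)−1);  °P = 259 − 259/SG_t;  cells = rate·(V+V_w)·°P
V_w = 18.4·((1.087−1)/(1.048−1)−1) = 14.9500
V_final = 18.4 + 14.9500 = 33.3500
°P = 259 − 259/1.048 = 11.8626
cells = 0.84·33.3500·11.8626

332.3187 billion cells


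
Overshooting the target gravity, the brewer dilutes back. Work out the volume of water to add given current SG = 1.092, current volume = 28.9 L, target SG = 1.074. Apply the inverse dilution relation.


V_water = V·((SG_curr − 1)/(SG_target − 1) − 1)
V_water = 28.9·((1.092 − 1)/(1.074 − 1) − 1)

7.0297 L


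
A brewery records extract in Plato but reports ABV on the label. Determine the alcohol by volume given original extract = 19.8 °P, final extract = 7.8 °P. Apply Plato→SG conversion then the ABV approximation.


SG = 259/(259 − P);  ABV = (OG − FG)·131.25
OG = 259/(259 − 19.8) = 1.0828
FG = 259/(259 − 7.8) = 1.0311
ABV = (1.0828 − 1.0311)·131.25

6.7889 % ABV


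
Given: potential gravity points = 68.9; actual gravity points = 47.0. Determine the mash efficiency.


efficiency = actual / potential × 100
efficiency = 47.0 / 68.9 × 100

68.2148 %


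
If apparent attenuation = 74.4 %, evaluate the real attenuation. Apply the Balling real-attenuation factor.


RA = AA · 0.8192
RA = 74.4 · 0.8192

60.9485 %


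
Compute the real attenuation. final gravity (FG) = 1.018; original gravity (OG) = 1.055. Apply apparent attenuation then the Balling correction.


AA = (OG−FG)/(OG−1)·100;  RA = AA·0.8192
AA = (1.055 − 1.018)/(1.055 − 1)·100 = 67.2727
RA = 67.2727·0.8192

55.1098 %


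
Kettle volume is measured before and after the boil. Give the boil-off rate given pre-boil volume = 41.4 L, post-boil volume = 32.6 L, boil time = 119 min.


rate = (V_pre − V_post) / (t_min/60)
rate = (41.4 − 32.6) / (119/60)

4.4370 L/hr


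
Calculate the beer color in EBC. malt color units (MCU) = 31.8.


SRM = 1.4922·MCU^0.6859;  EBC = SRM·1.97
SRM = 1.4922·31.8^0.6859 = 16.0082
EBC = 16.0082·1.97

31.5361 EBC


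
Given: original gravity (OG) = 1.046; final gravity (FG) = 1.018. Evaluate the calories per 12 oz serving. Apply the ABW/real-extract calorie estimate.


ABW = (OG−FG)·131.25·0.79/FG;  °P = 259 − 259/SG (for OG→OE and FG→AE);  RE = 0.1808·OE + 0.8192·AE;  Cal = (6.9·ABW + 4·(RE−0.1))·FG·3.55
ABW = (1.046 − 1.018)·131.25·0.79/1.018 = 2.8519
OE = 259 − 259/1.046 = 11.3901 °P
AE = 259 − 259/1.018 = 4.5796 °P
RE = 0.1808·11.3901 + 0.8192·4.5796 = 5.8109 °P
Cal = (6.9·2.8519 + 4·(5.8109−0.1))·1.018·3.55

153.6697 kcal


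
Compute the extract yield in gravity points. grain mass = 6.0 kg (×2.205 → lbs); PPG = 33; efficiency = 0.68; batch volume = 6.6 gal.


points = lbs × PPG × eff / vol
lbs = 6.0 × 2.205 = 13.2300
points = 13.2300 × 33 × 0.68 / 6.6

44.9820 points


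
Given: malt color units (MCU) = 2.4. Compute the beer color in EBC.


SRM = 1.4922·MCU^0.6859;  EBC = SRM·1.97
SRM = 1.4922·2.4^0.6859 = 2.7203
EBC = 2.7203·1.97

5.3590 EBC


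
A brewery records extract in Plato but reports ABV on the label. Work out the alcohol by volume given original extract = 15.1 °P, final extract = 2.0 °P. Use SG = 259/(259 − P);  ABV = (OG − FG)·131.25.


OG = 259/(259 − 15.1) = 1.0619
FG = 259/(259 − 2.0) = 1.0078
ABV = (1.0619 − 1.0078)·131.25

7.1044 % ABV


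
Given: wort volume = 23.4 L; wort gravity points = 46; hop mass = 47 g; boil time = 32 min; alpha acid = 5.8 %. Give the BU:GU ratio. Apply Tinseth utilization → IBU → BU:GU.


U = 1.65·0.000125^(GP/1000)·(1−e^(−0.04t))/4.15;  IBU = (α/100)·m·U·1000/V;  BU:GU = IBU/GP
U = 1.65·0.000125^(46/1000)·(1−e^(−0.04·32))/4.15 = 0.1898
IBU = (5.8/100)·47·0.1898·1000/23.4 = 22.1166
BU:GU = 22.1166/46

0.4808


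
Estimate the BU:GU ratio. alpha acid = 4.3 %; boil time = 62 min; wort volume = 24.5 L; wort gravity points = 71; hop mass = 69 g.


U = 1.65·0.000125^(GP/1000)·(1−e^(−0.04t))/4.15;  IBU = (α/100)·m·U·1000/V;  BU:GU = IBU/GP
U = 1.65·0.000125^(71/1000)·(1−e^(−0.04·62))/4.15 = 0.1925
IBU = (4.3/100)·69·0.1925·1000/24.5 = 23.3069
BU:GU = 23.3069/71

0.3283


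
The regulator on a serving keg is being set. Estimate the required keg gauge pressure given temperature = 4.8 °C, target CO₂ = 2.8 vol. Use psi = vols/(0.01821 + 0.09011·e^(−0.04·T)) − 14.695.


psi = 2.8/(0.01821 + 0.09011·e^(−0.04·4.8)) − 14.695

15.5496 psi


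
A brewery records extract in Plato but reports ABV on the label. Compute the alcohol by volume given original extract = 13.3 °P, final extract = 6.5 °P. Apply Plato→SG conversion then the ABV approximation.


SG = 259/(259 − P);  ABV = (OG − FG)·131.25
OG = 259/(259 − 13.3) = 1.0541
FG = 259/(259 − 6.5) = 1.0257
ABV = (1.0541 − 1.0257)·131.25

3.7260 % ABV


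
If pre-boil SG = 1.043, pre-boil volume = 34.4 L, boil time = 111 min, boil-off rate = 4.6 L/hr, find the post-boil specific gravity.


V_post = V_pre − rate·(t/60);  SG_post = 1 + (SG_pre−1)·V_pre/V_post
V_post = 34.4 − 4.6·(111/60) = 25.8900
SG_post = 1 + (1.043 − 1)·34.4/25.8900

1.0571


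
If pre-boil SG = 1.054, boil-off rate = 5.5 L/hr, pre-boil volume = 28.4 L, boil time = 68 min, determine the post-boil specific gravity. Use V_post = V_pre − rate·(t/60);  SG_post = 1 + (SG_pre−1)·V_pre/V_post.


V_post = 28.4 − 5.5·(68/60) = 22.1667
SG_post = 1 + (1.054 − 1)·28.4/22.1667

1.0692


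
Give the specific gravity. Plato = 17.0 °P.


SG = 259/(259 − P)
SG = 259/(259 − 17.0)

1.0702


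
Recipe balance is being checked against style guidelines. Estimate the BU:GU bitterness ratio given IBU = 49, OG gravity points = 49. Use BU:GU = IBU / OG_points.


BU:GU = 49 / 49

1.0000


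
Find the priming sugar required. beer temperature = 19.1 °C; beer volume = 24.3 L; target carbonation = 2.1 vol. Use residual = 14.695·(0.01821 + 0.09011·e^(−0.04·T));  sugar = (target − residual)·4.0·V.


residual = 14.695·(0.01821 + 0.09011·e^(−0.04·19.1)) = 0.8844
sugar = (2.1 − 0.8844)·4.0·24.3

118.1571 g


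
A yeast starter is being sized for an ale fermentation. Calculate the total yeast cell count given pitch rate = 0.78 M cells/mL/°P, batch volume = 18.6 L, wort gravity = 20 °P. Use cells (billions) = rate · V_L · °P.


cells = 0.78 · 18.6 · 20

290.1600 billion cells


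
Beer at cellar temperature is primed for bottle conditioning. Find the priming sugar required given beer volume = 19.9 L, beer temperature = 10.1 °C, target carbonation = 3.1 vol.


residual = 14.695·(0.01821 + 0.09011·e^(−0.04·T));  sugar = (target − residual)·4.0·V
residual = 14.695·(0.01821 + 0.09011·e^(−0.04·10.1)) = 1.1517
sugar = (3.1 − 1.1517)·4.0·19.9

155.0872 g


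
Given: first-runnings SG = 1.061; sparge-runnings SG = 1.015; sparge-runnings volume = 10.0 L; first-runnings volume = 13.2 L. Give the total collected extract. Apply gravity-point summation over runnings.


total = Σ (SG_i − 1)·1000·V_i
first = (1.061 − 1)·1000·13.2 = 805.2000
sparge = (1.015 − 1)·1000·10.0 = 150.0000
total = 805.2000 + 150.0000

955.2000 gravity·L


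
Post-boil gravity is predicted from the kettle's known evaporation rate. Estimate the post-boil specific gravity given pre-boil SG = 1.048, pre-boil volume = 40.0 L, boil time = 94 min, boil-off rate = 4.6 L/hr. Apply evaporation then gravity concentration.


V_post = V_pre − rate·(t/60);  SG_post = 1 + (SG_pre−1)·V_pre/V_post
V_post = 40.0 − 4.6·(94/60) = 32.7933
SG_post = 1 + (1.048 − 1)·40.0/32.7933

1.0585


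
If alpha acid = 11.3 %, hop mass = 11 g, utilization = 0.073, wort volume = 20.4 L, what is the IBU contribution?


IBU = (α/100)·mass·U·1000 / V
IBU = (11.3/100)·11·0.073·1000 / 20.4

4.4480 IBU


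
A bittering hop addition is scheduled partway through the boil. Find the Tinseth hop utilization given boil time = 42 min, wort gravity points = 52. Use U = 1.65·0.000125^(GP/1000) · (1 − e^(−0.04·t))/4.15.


bigness = 1.65·0.000125^(52/1000) = 1.0340
boil_factor = (1 − e^(−0.04·42))/4.15 = 0.1961
U = 1.0340 · 0.1961

0.2027


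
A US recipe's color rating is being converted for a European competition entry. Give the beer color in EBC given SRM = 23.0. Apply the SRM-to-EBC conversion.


EBC = SRM · 1.97
EBC = 23.0 · 1.97

45.3100 EBC


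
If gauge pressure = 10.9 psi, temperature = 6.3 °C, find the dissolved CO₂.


vols = (P + 14.695)·(0.01821 + 0.09011·e^(−0.04·T))
vols = (10.9 + 14.695)·(0.01821 + 0.09011·e^(−0.04·6.3))

2.2587 volumes


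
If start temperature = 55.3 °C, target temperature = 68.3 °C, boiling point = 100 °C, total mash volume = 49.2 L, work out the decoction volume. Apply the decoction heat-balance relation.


V_dec = V_total·(T_target − T_start)/(T_boil − T_start)
V_dec = 49.2·(68.3 − 55.3)/(100 − 55.3)

14.3087 L


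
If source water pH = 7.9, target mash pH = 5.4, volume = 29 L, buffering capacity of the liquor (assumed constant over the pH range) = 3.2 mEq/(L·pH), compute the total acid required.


acid = buffering capacity · (pH_source − pH_target) · V
acid = 3.2 · (7.9 − 5.4) · 29

232.0000 mEq


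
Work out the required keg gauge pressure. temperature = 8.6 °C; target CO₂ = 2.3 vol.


psi = vols/(0.01821 + 0.09011·e^(−0.04·T)) − 14.695
psi = 2.3/(0.01821 + 0.09011·e^(−0.04·8.6)) − 14.695

13.3225 psi


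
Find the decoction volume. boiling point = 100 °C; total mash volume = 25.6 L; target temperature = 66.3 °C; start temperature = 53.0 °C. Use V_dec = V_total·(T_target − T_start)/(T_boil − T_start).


V_dec = 25.6·(66.3 − 53.0)/(100 − 53.0)

7.2443 L


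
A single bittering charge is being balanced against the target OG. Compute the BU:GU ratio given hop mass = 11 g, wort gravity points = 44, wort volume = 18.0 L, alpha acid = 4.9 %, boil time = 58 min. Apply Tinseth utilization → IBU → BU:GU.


U = 1.65·0.000125^(GP/1000)·(1−e^(−0.04t))/4.15;  IBU = (α/100)·m·U·1000/V;  BU:GU = IBU/GP
U = 1.65·0.000125^(44/1000)·(1−e^(−0.04·58))/4.15 = 0.2414
IBU = (4.9/100)·11·0.2414·1000/18.0 = 7.2292
BU:GU = 7.2292/44

0.1643


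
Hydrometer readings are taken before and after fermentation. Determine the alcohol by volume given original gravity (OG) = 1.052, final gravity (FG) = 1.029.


ABV = (OG − FG) · 131.25
ABV = (1.052 − 1.029) · 131.25

3.0188 % ABV


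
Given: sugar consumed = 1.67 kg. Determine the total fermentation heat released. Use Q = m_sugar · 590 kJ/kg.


Q = 1.67 · 590

985.3000 kJ


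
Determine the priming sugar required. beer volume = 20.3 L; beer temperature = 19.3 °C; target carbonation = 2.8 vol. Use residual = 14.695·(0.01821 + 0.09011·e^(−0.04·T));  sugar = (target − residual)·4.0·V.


residual = 14.695·(0.01821 + 0.09011·e^(−0.04·19.3)) = 0.8795
sugar = (2.8 − 0.8795)·4.0·20.3

155.9464 g


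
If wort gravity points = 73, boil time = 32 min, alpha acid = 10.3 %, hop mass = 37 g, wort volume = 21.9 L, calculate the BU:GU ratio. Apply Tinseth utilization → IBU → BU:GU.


U = 1.65·0.000125^(GP/1000)·(1−e^(−0.04t))/4.15;  IBU = (α/100)·m·U·1000/V;  BU:GU = IBU/GP
U = 1.65·0.000125^(73/1000)·(1−e^(−0.04·32))/4.15 = 0.1489
IBU = (10.3/100)·37·0.1489·1000/21.9 = 25.9191
BU:GU = 25.9191/73

0.3551


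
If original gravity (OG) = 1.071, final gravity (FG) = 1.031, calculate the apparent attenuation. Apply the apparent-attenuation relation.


AA = (OG − FG)/(OG − 1) · 100
AA = (1.071 − 1.031)/(1.071 − 1) · 100

56.3380 %


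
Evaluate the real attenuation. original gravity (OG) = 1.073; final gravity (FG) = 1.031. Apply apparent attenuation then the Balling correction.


AA = (OG−FG)/(OG−1)·100;  RA = AA·0.8192
AA = (1.073 − 1.031)/(1.073 − 1)·100 = 57.5342
RA = 57.5342·0.8192

47.1321 %


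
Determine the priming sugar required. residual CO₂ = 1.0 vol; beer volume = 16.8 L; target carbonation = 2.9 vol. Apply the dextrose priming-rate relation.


sugar = (target − residual)·4.0·V
sugar = (2.9 − 1.0)·4.0·16.8

127.6800 g


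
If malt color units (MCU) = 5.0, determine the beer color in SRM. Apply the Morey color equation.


SRM = 1.4922 · MCU^0.6859
SRM = 1.4922 · 5.0^0.6859

4.5004 SRM


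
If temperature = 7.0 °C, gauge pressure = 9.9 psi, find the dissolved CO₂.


vols = (P + 14.695)·(0.01821 + 0.09011·e^(−0.04·T))
vols = (9.9 + 14.695)·(0.01821 + 0.09011·e^(−0.04·7.0))

2.1229 volumes


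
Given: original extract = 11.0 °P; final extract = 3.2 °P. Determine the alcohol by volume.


SG = 259/(259 − P);  ABV = (OG − FG)·131.25
OG = 259/(259 − 11.0) = 1.0444
FG = 259/(259 − 3.2) = 1.0125
ABV = (1.0444 − 1.0125)·131.25

4.1797 % ABV


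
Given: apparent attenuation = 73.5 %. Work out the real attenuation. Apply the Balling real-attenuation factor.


RA = AA · 0.8192
RA = 73.5 · 0.8192

60.2112 %


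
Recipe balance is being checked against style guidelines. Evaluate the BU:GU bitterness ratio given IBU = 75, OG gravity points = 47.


BU:GU = IBU / OG_points
BU:GU = 75 / 47

1.5957


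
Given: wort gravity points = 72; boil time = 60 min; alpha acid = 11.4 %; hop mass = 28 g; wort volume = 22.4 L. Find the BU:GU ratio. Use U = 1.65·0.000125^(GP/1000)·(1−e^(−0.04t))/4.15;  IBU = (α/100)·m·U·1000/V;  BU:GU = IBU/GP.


U = 1.65·0.000125^(72/1000)·(1−e^(−0.04·60))/4.15 = 0.1893
IBU = (11.4/100)·28·0.1893·1000/22.4 = 26.9729
BU:GU = 26.9729/72

0.3746


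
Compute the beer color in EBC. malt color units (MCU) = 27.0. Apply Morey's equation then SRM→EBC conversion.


SRM = 1.4922·MCU^0.6859;  EBC = SRM·1.97
SRM = 1.4922·27.0^0.6859 = 14.3087
EBC = 14.3087·1.97

28.1881 EBC


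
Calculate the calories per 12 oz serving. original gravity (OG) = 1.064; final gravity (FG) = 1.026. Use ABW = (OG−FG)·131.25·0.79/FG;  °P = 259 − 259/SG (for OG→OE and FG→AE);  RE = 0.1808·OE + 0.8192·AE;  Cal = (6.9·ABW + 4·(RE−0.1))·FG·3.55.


ABW = (1.064 − 1.026)·131.25·0.79/1.026 = 3.8403
OE = 259 − 259/1.064 = 15.5789 °P
AE = 259 − 259/1.026 = 6.5634 °P
RE = 0.1808·15.5789 + 0.8192·6.5634 = 8.1934 °P
Cal = (6.9·3.8403 + 4·(8.1934−0.1))·1.026·3.55

214.4273 kcal


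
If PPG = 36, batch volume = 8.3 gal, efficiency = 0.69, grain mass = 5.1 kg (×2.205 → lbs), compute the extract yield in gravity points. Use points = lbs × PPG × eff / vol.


lbs = 5.1 × 2.205 = 11.2455
points = 11.2455 × 36 × 0.69 / 8.3

33.6552 points


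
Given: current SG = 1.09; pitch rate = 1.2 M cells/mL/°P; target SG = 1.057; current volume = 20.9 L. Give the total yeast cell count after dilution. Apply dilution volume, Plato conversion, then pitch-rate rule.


V_w = V·((SG_c−1)/(SG_t−1)−1);  °P = 259 − 259/SG_t;  cells = rate·(V+V_w)·°P
V_w = 20.9·((1.09−1)/(1.057−1)−1) = 12.1000
V_final = 20.9 + 12.1000 = 33.0000
°P = 259 − 259/1.057 = 13.9669
cells = 1.2·33.0000·13.9669

553.0887 billion cells


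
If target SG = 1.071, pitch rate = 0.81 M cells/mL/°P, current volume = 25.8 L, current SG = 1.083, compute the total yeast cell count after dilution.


V_w = V·((SG_c−1)/(SG_t−1)−1);  °P = 259 − 259/SG_t;  cells = rate·(V+V_w)·°P
V_w = 25.8·((1.083−1)/(1.071−1)−1) = 4.3606
V_final = 25.8 + 4.3606 = 30.1606
°P = 259 − 259/1.071 = 17.1699
cells = 0.81·30.1606·17.1699

419.4625 billion cells


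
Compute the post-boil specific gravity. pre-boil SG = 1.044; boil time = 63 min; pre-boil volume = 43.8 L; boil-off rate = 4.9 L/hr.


V_post = V_pre − rate·(t/60);  SG_post = 1 + (SG_pre−1)·V_pre/V_post
V_post = 43.8 − 4.9·(63/60) = 38.6550
SG_post = 1 + (1.044 − 1)·43.8/38.6550

1.0499


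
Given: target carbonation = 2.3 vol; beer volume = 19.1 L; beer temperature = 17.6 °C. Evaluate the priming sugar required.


residual = 14.695·(0.01821 + 0.09011·e^(−0.04·T));  sugar = (target − residual)·4.0·V
residual = 14.695·(0.01821 + 0.09011·e^(−0.04·17.6)) = 0.9225
sugar = (2.3 − 0.9225)·4.0·19.1

105.2385 g


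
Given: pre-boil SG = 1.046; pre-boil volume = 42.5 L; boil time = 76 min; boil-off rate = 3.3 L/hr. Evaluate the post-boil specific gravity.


V_post = V_pre − rate·(t/60);  SG_post = 1 + (SG_pre−1)·V_pre/V_post
V_post = 42.5 − 3.3·(76/60) = 38.3200
SG_post = 1 + (1.046 − 1)·42.5/38.3200

1.0510


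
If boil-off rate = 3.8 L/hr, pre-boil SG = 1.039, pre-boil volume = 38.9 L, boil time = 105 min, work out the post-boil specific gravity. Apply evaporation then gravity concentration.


V_post = V_pre − rate·(t/60);  SG_post = 1 + (SG_pre−1)·V_pre/V_post
V_post = 38.9 − 3.8·(105/60) = 32.2500
SG_post = 1 + (1.039 − 1)·38.9/32.2500

1.0470


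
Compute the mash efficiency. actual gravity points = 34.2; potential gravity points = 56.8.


efficiency = actual / potential × 100
efficiency = 34.2 / 56.8 × 100

60.2113 %


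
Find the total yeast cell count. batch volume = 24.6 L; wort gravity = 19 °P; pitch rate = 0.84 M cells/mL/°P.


cells (billions) = rate · V_L · °P
cells = 0.84 · 24.6 · 19

392.6160 billion cells


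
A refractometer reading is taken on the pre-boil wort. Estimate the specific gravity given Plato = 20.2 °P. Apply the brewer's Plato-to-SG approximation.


SG = 259/(259 − P)
SG = 259/(259 − 20.2)

1.0846


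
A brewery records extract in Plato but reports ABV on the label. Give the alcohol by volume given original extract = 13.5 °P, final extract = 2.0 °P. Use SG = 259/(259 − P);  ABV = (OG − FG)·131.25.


OG = 259/(259 − 13.5) = 1.0550
FG = 259/(259 − 2.0) = 1.0078
ABV = (1.0550 − 1.0078)·131.25

6.1960 % ABV


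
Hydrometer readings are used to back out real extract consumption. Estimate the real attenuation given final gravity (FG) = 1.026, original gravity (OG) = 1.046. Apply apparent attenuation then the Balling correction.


AA = (OG−FG)/(OG−1)·100;  RA = AA·0.8192
AA = (1.046 − 1.026)/(1.046 − 1)·100 = 43.4783
RA = 43.4783·0.8192

35.6174 %


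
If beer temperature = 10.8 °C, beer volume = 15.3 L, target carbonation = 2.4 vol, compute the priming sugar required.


residual = 14.695·(0.01821 + 0.09011·e^(−0.04·T));  sugar = (target − residual)·4.0·V
residual = 14.695·(0.01821 + 0.09011·e^(−0.04·10.8)) = 1.1273
sugar = (2.4 − 1.1273)·4.0·15.3

77.8919 g


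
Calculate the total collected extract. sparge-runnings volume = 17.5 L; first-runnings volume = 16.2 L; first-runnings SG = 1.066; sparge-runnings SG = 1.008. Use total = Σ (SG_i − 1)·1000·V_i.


first = (1.066 − 1)·1000·16.2 = 1069.2000
sparge = (1.008 − 1)·1000·17.5 = 140.0000
total = 1069.2000 + 140.0000

1209.2000 gravity·L


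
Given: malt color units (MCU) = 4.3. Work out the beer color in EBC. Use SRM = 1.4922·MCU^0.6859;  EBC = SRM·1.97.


SRM = 1.4922·4.3^0.6859 = 4.0581
EBC = 4.0581·1.97

7.9945 EBC


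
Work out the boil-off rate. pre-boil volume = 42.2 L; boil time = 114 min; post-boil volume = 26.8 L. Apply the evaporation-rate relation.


rate = (V_pre − V_post) / (t_min/60)
rate = (42.2 − 26.8) / (114/60)

8.1053 L/hr


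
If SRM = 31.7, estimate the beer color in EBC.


EBC = SRM · 1.97
EBC = 31.7 · 1.97

62.4490 EBC


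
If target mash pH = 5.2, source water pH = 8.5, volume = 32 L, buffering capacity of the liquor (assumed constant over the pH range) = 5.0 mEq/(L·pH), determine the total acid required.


acid = buffering capacity · (pH_source − pH_target) · V
acid = 5.0 · (8.5 − 5.2) · 32

528.0000 mEq


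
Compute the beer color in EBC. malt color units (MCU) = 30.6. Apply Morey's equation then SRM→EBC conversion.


SRM = 1.4922·MCU^0.6859;  EBC = SRM·1.97
SRM = 1.4922·30.6^0.6859 = 15.5913
EBC = 15.5913·1.97

30.7149 EBC


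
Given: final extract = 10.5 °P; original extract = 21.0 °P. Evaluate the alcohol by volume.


SG = 259/(259 − P);  ABV = (OG − FG)·131.25
OG = 259/(259 − 21.0) = 1.0882
FG = 259/(259 − 10.5) = 1.0423
ABV = (1.0882 − 1.0423)·131.25

6.0351 % ABV


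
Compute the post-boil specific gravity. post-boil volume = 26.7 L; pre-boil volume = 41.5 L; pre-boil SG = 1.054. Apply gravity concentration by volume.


SG_post = 1 + (SG_pre − 1)·V_pre/V_post
pts_pre = (1.054 − 1)·1000 = 54.0000
pts_post = 54.0000·41.5/26.7 = 83.9326
SG_post = 1 + 83.9326/1000

1.0839


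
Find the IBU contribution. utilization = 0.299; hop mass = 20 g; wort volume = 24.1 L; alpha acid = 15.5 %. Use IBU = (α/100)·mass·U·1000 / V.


IBU = (15.5/100)·20·0.299·1000 / 24.1

38.4606 IBU


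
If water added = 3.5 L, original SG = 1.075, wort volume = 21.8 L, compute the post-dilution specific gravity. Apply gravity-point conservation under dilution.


SG_new = 1 + (SG_old − 1)·V_old/(V_old + V_water)
pts = (1.075 − 1)·1000·21.8/(21.8 + 3.5) = 64.6245
SG_new = 1 + 64.6245/1000

1.0646


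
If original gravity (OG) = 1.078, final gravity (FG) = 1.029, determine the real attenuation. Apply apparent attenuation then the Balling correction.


AA = (OG−FG)/(OG−1)·100;  RA = AA·0.8192
AA = (1.078 − 1.029)/(1.078 − 1)·100 = 62.8205
RA = 62.8205·0.8192

51.4626 %


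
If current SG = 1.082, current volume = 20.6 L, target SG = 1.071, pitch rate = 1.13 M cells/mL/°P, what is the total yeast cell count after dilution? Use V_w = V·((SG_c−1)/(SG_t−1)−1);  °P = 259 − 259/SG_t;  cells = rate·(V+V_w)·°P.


V_w = 20.6·((1.082−1)/(1.071−1)−1) = 3.1915
V_final = 20.6 + 3.1915 = 23.7915
°P = 259 − 259/1.071 = 17.1699
cells = 1.13·23.7915·17.1699

461.6043 billion cells


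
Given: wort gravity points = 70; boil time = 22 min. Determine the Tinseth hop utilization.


U = 1.65·0.000125^(GP/1000) · (1 − e^(−0.04·t))/4.15
bigness = 1.65·0.000125^(70/1000) = 0.8796
boil_factor = (1 − e^(−0.04·22))/4.15 = 0.1410
U = 0.8796 · 0.1410

0.1240


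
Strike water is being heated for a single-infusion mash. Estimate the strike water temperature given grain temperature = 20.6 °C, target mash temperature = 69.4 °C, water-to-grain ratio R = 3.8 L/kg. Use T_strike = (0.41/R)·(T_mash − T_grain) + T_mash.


T_strike = (0.41/3.8)·(69.4 − 20.6) + 69.4

74.6653 °C


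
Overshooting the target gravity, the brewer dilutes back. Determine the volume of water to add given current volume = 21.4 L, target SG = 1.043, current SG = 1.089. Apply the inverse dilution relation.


V_water = V·((SG_curr − 1)/(SG_target − 1) − 1)
V_water = 21.4·((1.089 − 1)/(1.043 − 1) − 1)

22.8930 L


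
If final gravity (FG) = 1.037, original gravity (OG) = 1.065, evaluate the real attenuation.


AA = (OG−FG)/(OG−1)·100;  RA = AA·0.8192
AA = (1.065 − 1.037)/(1.065 − 1)·100 = 43.0769
RA = 43.0769·0.8192

35.2886 %


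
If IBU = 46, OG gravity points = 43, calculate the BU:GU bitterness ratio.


BU:GU = IBU / OG_points
BU:GU = 46 / 43

1.0698


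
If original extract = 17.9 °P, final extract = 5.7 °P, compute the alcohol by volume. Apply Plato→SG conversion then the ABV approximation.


SG = 259/(259 − P);  ABV = (OG − FG)·131.25
OG = 259/(259 − 17.9) = 1.0742
FG = 259/(259 − 5.7) = 1.0225
ABV = (1.0742 − 1.0225)·131.25

6.7909 % ABV


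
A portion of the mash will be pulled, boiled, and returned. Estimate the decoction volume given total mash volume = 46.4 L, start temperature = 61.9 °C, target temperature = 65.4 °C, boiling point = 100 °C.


V_dec = V_total·(T_target − T_start)/(T_boil − T_start)
V_dec = 46.4·(65.4 − 61.9)/(100 − 61.9)

4.2625 L


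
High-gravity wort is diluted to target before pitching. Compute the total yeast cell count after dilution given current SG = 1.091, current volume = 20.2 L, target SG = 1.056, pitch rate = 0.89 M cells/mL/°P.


V_w = V·((SG_c−1)/(SG_t−1)−1);  °P = 259 − 259/SG_t;  cells = rate·(V+V_w)·°P
V_w = 20.2·((1.091−1)/(1.056−1)−1) = 12.6250
V_final = 20.2 + 12.6250 = 32.8250
°P = 259 − 259/1.056 = 13.7348
cells = 0.89·32.8250·13.7348

401.2533 billion cells


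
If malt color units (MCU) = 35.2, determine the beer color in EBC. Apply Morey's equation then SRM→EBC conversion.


SRM = 1.4922·MCU^0.6859;  EBC = SRM·1.97
SRM = 1.4922·35.2^0.6859 = 17.1633
EBC = 17.1633·1.97

33.8117 EBC


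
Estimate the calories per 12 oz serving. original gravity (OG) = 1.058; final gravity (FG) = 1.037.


ABW = (OG−FG)·131.25·0.79/FG;  °P = 259 − 259/SG (for OG→OE and FG→AE);  RE = 0.1808·OE + 0.8192·AE;  Cal = (6.9·ABW + 4·(RE−0.1))·FG·3.55
ABW = (1.058 − 1.037)·131.25·0.79/1.037 = 2.0997
OE = 259 − 259/1.058 = 14.1985 °P
AE = 259 − 259/1.037 = 9.2411 °P
RE = 0.1808·14.1985 + 0.8192·9.2411 = 10.1374 °P
Cal = (6.9·2.0997 + 4·(10.1374−0.1))·1.037·3.55

201.1408 kcal


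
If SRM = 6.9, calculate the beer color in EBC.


EBC = SRM · 1.97
EBC = 6.9 · 1.97

13.5930 EBC


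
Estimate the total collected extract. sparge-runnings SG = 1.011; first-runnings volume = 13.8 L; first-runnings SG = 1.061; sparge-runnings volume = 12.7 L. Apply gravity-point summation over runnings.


total = Σ (SG_i − 1)·1000·V_i
first = (1.061 − 1)·1000·13.8 = 841.8000
sparge = (1.011 − 1)·1000·12.7 = 139.7000
total = 841.8000 + 139.7000

981.5000 gravity·L


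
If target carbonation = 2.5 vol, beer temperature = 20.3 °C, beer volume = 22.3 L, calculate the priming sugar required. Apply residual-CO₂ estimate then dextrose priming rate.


residual = 14.695·(0.01821 + 0.09011·e^(−0.04·T));  sugar = (target − residual)·4.0·V
residual = 14.695·(0.01821 + 0.09011·e^(−0.04·20.3)) = 0.8555
sugar = (2.5 − 0.8555)·4.0·22.3

146.6907 g


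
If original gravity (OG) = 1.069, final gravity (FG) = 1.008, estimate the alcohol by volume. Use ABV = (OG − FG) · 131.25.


ABV = (1.069 − 1.008) · 131.25

8.0062 % ABV


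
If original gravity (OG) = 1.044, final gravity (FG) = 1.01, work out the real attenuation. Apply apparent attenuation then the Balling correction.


AA = (OG−FG)/(OG−1)·100;  RA = AA·0.8192
AA = (1.044 − 1.01)/(1.044 − 1)·100 = 77.2727
RA = 77.2727·0.8192

63.3018 %


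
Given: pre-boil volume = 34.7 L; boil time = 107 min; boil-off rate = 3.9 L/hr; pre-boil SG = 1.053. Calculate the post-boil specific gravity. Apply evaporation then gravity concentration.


V_post = V_pre − rate·(t/60);  SG_post = 1 + (SG_pre−1)·V_pre/V_post
V_post = 34.7 − 3.9·(107/60) = 27.7450
SG_post = 1 + (1.053 − 1)·34.7/27.7450

1.0663


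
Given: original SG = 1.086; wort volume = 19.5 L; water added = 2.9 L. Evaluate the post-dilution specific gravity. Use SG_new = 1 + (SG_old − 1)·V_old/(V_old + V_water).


pts = (1.086 − 1)·1000·19.5/(19.5 + 2.9) = 74.8661
SG_new = 1 + 74.8661/1000

1.0749


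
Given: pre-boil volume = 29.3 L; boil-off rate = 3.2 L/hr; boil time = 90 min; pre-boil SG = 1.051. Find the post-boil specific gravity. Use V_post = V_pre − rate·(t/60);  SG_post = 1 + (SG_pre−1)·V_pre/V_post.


V_post = 29.3 − 3.2·(90/60) = 24.5000
SG_post = 1 + (1.051 − 1)·29.3/24.5000

1.0610


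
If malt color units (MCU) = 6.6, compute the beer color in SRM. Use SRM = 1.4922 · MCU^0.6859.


SRM = 1.4922 · 6.6^0.6859

5.4444 SRM


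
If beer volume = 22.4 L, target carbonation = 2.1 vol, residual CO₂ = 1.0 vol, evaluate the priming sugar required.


sugar = (target − residual)·4.0·V
sugar = (2.1 − 1.0)·4.0·22.4

98.5600 g


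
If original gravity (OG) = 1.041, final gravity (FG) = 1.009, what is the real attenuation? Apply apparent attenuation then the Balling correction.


AA = (OG−FG)/(OG−1)·100;  RA = AA·0.8192
AA = (1.041 − 1.009)/(1.041 − 1)·100 = 78.0488
RA = 78.0488·0.8192

63.9376 %


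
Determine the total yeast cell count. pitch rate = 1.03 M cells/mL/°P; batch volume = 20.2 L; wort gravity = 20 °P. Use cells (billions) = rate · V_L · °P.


cells = 1.03 · 20.2 · 20

416.1200 billion cells


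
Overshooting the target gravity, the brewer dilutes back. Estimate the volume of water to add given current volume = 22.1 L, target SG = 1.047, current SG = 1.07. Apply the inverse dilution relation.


V_water = V·((SG_curr − 1)/(SG_target − 1) − 1)
V_water = 22.1·((1.07 − 1)/(1.047 − 1) − 1)

10.8149 L


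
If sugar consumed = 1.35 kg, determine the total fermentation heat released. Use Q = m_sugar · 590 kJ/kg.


Q = 1.35 · 590

796.5000 kJ


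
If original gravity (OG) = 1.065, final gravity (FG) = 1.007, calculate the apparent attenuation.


AA = (OG − FG)/(OG − 1) · 100
AA = (1.065 − 1.007)/(1.065 − 1) · 100

89.2308 %


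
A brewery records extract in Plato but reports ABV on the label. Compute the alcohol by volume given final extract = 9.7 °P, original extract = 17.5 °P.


SG = 259/(259 − P);  ABV = (OG − FG)·131.25
OG = 259/(259 − 17.5) = 1.0725
FG = 259/(259 − 9.7) = 1.0389
ABV = (1.0725 − 1.0389)·131.25

4.4041 % ABV
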